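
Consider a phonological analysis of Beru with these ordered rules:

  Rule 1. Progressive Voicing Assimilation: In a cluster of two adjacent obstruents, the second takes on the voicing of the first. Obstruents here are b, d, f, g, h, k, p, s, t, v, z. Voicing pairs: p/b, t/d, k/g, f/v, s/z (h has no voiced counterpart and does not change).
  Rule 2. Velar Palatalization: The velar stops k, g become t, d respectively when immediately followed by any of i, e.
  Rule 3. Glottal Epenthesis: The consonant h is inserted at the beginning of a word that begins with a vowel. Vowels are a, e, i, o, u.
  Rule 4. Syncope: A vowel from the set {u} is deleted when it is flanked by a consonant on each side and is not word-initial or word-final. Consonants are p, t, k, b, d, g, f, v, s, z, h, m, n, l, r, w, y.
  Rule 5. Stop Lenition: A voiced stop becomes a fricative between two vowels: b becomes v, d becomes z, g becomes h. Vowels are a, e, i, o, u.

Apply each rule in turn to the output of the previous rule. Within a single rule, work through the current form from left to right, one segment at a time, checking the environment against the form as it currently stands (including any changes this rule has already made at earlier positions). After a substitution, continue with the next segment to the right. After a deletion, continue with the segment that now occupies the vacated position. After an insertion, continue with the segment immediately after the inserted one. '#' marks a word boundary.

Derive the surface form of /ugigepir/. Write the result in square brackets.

[hdizepir]

Rule 1 Progressive Voicing Assimilation: no change — [ugigepir]
Rule 2 Velar Palatalization: [ugigepir] → [udidepir]
Rule 3 Glottal Epenthesis: [udidepir] → [hudidepir]
Rule 4 Syncope: [hudidepir] → [hdidepir]
Rule 5 Stop Lenition: [hdidepir] → [hdizepir]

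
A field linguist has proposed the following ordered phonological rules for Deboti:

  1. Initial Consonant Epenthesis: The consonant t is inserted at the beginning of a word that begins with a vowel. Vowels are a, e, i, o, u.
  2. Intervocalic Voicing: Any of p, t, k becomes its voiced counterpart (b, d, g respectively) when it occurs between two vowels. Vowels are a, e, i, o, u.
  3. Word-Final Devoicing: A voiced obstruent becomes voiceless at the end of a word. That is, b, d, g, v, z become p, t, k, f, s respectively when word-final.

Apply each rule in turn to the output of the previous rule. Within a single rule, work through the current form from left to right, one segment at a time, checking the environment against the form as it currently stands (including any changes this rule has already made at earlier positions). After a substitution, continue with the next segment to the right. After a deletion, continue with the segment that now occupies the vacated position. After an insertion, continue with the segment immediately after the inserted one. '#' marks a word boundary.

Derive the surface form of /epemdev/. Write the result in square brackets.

1 Initial Consonant Epenthesis: [epemdev] → [tepemdev]
2 Intervocalic Voicing: [tepemdev] → [tebemdev]
3 Word-Final Devoicing: [tebemdev] → [tebemdef]

[tebemdef]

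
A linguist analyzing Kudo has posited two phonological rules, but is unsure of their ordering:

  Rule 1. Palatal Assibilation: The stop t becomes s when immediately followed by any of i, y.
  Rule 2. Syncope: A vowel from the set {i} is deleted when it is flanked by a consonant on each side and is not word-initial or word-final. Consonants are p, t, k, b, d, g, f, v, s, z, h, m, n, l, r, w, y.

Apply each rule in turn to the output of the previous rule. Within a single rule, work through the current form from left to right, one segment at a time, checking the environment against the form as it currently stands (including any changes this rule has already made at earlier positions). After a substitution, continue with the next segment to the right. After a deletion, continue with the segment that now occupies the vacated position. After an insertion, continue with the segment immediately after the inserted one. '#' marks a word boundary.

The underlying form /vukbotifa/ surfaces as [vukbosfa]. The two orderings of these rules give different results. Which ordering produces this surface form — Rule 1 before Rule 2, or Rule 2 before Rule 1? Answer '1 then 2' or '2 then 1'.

Order 1 then 2:
  1 Palatal Assibilation: [vukbotifa] → [vukbosifa]
  2 Syncope: [vukbosifa] → [vukbosfa]
  result: [vukbosfa]
Order 2 then 1:
  2 Syncope: [vukbotifa] → [vukbotfa]
  1 Palatal Assibilation: no change — [vukbotfa]
  result: [vukbotfa]

1 then 2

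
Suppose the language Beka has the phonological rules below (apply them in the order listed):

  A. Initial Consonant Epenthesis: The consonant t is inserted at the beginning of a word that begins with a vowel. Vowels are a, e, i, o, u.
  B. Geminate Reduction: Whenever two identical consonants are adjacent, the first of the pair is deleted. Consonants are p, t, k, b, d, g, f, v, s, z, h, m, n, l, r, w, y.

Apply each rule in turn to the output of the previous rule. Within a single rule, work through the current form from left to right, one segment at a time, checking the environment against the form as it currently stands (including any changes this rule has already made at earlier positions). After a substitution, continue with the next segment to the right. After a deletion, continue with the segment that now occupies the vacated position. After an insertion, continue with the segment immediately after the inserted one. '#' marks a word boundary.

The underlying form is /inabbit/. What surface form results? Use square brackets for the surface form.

[tinabit]

A Initial Consonant Epenthesis: [inabbit] → [tinabbit]
B Geminate Reduction: [tinabbit] → [tinabit]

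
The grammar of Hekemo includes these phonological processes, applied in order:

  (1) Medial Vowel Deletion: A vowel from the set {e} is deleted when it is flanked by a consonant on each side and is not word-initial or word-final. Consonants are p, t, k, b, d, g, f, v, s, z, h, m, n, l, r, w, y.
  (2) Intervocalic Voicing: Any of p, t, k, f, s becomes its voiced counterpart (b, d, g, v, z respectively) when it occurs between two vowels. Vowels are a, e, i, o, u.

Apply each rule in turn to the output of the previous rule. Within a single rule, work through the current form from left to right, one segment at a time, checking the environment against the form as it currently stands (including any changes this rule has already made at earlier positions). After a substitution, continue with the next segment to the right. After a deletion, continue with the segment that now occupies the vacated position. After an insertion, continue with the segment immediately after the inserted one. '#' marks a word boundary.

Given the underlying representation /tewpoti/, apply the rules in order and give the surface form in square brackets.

[twpodi]

(1) Medial Vowel Deletion: [tewpoti] → [twpoti]
(2) Intervocalic Voicing: [twpoti] → [twpodi]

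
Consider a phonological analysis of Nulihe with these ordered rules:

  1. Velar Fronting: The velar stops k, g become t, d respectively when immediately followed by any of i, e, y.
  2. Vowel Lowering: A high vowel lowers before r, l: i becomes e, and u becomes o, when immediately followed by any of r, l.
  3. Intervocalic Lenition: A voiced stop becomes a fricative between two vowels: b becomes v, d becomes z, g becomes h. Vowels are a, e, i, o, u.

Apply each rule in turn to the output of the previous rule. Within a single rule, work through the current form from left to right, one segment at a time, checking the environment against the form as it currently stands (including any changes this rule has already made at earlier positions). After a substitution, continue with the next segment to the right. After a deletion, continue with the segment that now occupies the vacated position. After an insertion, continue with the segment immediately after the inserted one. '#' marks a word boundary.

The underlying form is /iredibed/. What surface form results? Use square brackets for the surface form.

1 Velar Fronting: no change — [iredibed]
2 Vowel Lowering: [iredibed] → [eredibed]
3 Intervocalic Lenition: [eredibed] → [erezived]

[erezived]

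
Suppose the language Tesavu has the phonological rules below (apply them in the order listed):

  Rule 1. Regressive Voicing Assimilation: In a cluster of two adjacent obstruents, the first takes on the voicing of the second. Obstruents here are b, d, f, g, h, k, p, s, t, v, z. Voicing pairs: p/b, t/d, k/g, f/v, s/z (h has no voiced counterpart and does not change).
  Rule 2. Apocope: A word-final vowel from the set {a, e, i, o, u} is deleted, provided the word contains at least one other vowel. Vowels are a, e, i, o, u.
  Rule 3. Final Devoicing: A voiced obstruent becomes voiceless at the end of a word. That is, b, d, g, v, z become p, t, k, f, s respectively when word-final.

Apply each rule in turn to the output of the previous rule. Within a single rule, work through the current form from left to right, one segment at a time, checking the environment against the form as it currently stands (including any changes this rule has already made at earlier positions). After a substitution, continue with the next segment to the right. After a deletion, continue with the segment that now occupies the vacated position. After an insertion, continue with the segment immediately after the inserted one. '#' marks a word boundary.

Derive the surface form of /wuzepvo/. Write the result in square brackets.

Rule 1 Regressive Voicing Assimilation: [wuzepvo] → [wuzebvo]
Rule 2 Apocope: [wuzebvo] → [wuzebv]
Rule 3 Final Devoicing: [wuzebv] → [wuzebf]

[wuzebf]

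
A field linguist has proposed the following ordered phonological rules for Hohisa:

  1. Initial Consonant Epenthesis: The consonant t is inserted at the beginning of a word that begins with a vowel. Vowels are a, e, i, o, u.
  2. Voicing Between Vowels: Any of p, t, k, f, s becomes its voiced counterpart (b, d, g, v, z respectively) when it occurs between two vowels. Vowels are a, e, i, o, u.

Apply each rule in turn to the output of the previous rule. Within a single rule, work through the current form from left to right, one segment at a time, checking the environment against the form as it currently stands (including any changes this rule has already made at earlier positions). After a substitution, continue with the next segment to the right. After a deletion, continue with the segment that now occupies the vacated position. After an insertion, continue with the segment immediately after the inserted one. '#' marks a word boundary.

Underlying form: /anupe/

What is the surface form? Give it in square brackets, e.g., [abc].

1 Initial Consonant Epenthesis: [anupe] → [tanupe]
2 Voicing Between Vowels: [tanupe] → [tanube]

[tanube]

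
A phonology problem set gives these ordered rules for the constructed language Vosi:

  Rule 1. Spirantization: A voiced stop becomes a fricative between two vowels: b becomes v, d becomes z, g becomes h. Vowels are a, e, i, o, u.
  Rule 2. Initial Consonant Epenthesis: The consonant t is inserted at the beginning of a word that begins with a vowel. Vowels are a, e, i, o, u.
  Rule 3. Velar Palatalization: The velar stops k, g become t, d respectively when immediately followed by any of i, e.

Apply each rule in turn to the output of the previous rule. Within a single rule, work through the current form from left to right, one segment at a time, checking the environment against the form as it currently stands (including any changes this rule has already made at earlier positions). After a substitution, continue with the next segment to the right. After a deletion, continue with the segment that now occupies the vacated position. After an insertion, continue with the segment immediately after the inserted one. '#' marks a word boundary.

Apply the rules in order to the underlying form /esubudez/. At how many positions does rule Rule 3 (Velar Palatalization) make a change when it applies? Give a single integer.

Rule 1 Spirantization: [esubudez] → [esuvuzez]
Rule 2 Initial Consonant Epenthesis: [esuvuzez] → [tesuvuzez]
Rule 3 Velar Palatalization: no change — [tesuvuzez]
Rule Rule 3 changed 0 position(s).

0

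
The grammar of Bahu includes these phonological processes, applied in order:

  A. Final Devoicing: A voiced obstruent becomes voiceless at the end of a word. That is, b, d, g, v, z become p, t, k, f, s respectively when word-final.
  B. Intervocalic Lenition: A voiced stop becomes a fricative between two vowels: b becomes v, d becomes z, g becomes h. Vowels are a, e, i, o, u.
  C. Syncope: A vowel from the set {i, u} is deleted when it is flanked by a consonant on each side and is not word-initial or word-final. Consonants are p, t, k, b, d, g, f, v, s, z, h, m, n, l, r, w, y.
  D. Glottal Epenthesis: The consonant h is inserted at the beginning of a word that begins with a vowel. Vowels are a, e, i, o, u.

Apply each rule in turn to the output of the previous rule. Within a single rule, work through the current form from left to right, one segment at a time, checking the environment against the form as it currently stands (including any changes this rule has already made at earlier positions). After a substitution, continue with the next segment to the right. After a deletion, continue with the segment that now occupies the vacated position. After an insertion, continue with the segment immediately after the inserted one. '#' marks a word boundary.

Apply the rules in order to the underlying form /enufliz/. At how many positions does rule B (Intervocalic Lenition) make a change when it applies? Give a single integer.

0

A Final Devoicing: [enufliz] → [enuflis]
B Intervocalic Lenition: no change — [enuflis]
C Syncope: [enuflis] → [enfls]
D Glottal Epenthesis: [enfls] → [henfls]
Rule B changed 0 position(s).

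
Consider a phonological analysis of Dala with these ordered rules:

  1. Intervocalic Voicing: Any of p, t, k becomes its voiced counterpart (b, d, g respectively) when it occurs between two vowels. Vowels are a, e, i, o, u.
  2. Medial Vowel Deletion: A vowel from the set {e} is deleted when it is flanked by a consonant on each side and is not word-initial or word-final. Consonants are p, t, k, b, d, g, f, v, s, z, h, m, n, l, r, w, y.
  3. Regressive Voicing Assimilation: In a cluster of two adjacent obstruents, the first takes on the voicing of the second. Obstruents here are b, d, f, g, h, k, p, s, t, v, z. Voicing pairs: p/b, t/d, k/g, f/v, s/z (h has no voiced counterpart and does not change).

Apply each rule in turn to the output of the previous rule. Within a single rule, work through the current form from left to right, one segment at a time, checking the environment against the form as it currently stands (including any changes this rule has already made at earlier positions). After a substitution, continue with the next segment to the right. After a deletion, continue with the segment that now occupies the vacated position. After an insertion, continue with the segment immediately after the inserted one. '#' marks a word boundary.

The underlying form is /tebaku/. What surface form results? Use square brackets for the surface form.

1 Intervocalic Voicing: [tebaku] → [tebagu]
2 Medial Vowel Deletion: [tebagu] → [tbagu]
3 Regressive Voicing Assimilation: [tbagu] → [dbagu]

[dbagu]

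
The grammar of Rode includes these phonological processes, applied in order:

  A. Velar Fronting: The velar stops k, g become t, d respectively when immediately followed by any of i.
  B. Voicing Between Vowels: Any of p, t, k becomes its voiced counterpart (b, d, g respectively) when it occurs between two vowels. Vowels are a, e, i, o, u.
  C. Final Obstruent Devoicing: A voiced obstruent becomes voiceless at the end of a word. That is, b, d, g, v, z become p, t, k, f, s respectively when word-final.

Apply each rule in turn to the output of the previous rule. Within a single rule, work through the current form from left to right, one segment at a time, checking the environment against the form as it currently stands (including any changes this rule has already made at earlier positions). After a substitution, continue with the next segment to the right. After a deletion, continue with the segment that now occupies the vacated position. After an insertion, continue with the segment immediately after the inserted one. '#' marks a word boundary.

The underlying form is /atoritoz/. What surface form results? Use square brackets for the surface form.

A Velar Fronting: no change — [atoritoz]
B Voicing Between Vowels: [atoritoz] → [adoridoz]
C Final Obstruent Devoicing: [adoridoz] → [adoridos]

[adoridos]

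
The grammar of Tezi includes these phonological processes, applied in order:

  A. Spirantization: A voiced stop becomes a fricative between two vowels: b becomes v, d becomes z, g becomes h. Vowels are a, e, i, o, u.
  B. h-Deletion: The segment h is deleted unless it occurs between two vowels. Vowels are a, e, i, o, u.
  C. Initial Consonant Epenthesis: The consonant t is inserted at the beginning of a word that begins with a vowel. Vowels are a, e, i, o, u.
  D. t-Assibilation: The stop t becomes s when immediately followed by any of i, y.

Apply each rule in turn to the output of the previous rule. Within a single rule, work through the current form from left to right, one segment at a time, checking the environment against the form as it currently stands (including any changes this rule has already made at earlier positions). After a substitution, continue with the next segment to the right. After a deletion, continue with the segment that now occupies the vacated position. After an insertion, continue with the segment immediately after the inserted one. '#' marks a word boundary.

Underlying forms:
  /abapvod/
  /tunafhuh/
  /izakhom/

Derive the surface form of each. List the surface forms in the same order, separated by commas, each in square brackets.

/abapvod/:
  A Spirantization: [abapvod] → [avapvod]
  B h-Deletion: no change — [avapvod]
  C Initial Consonant Epenthesis: [avapvod] → [tavapvod]
  D t-Assibilation: no change — [tavapvod]
/tunafhuh/:
  A Spirantization: no change — [tunafhuh]
  B h-Deletion: [tunafhuh] → [tunafu]
  C Initial Consonant Epenthesis: no change — [tunafu]
  D t-Assibilation: no change — [tunafu]
/izakhom/:
  A Spirantization: no change — [izakhom]
  B h-Deletion: [izakhom] → [izakom]
  C Initial Consonant Epenthesis: [izakom] → [tizakom]
  D t-Assibilation: [tizakom] → [sizakom]

[tavapvod], [tunafu], [sizakom]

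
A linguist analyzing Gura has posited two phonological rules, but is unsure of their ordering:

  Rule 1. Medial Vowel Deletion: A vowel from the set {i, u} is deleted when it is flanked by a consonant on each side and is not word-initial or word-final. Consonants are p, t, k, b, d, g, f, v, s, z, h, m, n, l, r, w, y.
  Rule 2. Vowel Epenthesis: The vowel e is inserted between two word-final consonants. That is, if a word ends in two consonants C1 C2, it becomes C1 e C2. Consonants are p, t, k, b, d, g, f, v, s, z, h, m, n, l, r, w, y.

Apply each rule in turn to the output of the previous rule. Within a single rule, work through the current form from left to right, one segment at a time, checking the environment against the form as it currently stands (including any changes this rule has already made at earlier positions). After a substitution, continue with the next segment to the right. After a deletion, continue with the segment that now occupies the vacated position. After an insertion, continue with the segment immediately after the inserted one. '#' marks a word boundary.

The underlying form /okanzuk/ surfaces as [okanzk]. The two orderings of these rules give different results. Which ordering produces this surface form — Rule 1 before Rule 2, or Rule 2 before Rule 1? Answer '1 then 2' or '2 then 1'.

2 then 1

Order 1 then 2:
  1 Medial Vowel Deletion: [okanzuk] → [okanzk]
  2 Vowel Epenthesis: [okanzk] → [okanzek]
  result: [okanzek]
Order 2 then 1:
  2 Vowel Epenthesis: no change — [okanzuk]
  1 Medial Vowel Deletion: [okanzuk] → [okanzk]
  result: [okanzk]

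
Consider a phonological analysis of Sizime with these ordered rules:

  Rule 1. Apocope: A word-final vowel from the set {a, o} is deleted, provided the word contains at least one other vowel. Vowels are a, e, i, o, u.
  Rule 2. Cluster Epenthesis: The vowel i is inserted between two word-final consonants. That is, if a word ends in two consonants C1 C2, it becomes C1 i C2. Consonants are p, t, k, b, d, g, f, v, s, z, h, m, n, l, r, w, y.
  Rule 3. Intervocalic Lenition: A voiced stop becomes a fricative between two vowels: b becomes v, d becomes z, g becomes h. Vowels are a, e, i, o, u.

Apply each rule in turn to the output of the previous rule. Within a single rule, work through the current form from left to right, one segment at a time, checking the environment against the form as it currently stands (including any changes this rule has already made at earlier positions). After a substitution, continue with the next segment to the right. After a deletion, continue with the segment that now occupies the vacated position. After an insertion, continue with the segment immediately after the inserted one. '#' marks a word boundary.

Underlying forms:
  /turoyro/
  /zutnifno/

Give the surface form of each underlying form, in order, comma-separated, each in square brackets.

[turoyir], [zutnifin]

/turoyro/:
  Rule 1 Apocope: [turoyro] → [turoyr]
  Rule 2 Cluster Epenthesis: [turoyr] → [turoyir]
  Rule 3 Intervocalic Lenition: no change — [turoyir]
/zutnifno/:
  Rule 1 Apocope: [zutnifno] → [zutnifn]
  Rule 2 Cluster Epenthesis: [zutnifn] → [zutnifin]
  Rule 3 Intervocalic Lenition: no change — [zutnifin]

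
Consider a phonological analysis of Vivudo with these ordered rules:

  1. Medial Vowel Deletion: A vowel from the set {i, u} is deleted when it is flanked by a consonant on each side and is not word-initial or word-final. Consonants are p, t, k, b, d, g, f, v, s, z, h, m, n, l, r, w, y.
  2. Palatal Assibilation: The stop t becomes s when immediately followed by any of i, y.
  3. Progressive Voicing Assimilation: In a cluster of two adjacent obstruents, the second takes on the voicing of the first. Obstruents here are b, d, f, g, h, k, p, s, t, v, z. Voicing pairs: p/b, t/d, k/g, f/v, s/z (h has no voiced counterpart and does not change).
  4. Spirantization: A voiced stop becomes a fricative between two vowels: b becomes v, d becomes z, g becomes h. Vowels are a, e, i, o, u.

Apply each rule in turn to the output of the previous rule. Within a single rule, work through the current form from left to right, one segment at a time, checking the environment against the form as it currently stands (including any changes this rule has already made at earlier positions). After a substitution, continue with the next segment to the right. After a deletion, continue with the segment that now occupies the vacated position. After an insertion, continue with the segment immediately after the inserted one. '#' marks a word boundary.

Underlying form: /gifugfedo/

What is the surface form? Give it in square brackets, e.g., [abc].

1 Medial Vowel Deletion: [gifugfedo] → [gfgfedo]
2 Palatal Assibilation: no change — [gfgfedo]
3 Progressive Voicing Assimilation: [gfgfedo] → [gvgvedo]
4 Spirantization: [gvgvedo] → [gvgvezo]

[gvgvezo]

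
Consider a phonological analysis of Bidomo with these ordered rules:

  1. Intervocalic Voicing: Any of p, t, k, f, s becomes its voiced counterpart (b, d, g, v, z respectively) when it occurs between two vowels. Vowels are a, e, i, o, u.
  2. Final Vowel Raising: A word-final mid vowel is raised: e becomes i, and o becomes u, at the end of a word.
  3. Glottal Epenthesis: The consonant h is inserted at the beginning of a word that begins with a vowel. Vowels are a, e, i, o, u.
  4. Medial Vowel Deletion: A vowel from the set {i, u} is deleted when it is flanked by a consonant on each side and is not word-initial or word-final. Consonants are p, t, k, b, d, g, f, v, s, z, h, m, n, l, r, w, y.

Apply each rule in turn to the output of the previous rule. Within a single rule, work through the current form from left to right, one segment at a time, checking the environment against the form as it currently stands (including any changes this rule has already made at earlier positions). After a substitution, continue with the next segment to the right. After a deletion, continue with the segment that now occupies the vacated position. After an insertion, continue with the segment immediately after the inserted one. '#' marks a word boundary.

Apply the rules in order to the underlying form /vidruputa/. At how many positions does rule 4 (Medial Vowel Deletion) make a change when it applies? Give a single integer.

1 Intervocalic Voicing: [vidruputa] → [vidrubuda]
2 Final Vowel Raising: no change — [vidrubuda]
3 Glottal Epenthesis: no change — [vidrubuda]
4 Medial Vowel Deletion: [vidrubuda] → [vdrbda]
Rule 4 changed 3 position(s).

3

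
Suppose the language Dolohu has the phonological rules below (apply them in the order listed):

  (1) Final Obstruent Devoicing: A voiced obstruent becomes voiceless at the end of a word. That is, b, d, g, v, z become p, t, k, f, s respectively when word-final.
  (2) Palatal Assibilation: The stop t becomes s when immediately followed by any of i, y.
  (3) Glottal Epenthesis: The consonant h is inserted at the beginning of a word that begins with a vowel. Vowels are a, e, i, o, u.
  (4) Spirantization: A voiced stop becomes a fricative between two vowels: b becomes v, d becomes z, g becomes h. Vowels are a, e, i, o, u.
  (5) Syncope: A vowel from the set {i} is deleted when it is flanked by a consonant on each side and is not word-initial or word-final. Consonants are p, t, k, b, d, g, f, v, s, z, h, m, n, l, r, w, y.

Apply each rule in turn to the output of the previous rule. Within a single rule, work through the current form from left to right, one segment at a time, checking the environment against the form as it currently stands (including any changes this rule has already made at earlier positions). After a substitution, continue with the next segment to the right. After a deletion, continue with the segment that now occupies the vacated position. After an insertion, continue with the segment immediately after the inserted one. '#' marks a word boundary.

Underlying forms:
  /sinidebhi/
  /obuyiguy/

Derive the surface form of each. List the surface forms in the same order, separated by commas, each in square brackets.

[snzebhi], [hovuyhuy]

/sinidebhi/:
  (1) Final Obstruent Devoicing: no change — [sinidebhi]
  (2) Palatal Assibilation: no change — [sinidebhi]
  (3) Glottal Epenthesis: no change — [sinidebhi]
  (4) Spirantization: [sinidebhi] → [sinizebhi]
  (5) Syncope: [sinizebhi] → [snzebhi]
/obuyiguy/:
  (1) Final Obstruent Devoicing: no change — [obuyiguy]
  (2) Palatal Assibilation: no change — [obuyiguy]
  (3) Glottal Epenthesis: [obuyiguy] → [hobuyiguy]
  (4) Spirantization: [hobuyiguy] → [hovuyihuy]
  (5) Syncope: [hovuyihuy] → [hovuyhuy]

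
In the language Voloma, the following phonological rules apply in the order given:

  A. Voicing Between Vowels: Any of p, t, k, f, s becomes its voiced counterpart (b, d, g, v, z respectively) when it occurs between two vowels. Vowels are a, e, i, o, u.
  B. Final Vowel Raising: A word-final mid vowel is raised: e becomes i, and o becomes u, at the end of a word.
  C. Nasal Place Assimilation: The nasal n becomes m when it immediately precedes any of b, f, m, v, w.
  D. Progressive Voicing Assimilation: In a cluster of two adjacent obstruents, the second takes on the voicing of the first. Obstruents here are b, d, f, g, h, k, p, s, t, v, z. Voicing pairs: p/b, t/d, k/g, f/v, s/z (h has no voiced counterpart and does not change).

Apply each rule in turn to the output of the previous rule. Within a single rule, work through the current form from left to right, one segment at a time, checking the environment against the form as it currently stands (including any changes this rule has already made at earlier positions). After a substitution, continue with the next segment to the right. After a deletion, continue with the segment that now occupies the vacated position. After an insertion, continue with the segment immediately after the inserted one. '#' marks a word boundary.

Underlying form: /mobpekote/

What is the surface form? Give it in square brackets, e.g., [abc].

A Voicing Between Vowels: [mobpekote] → [mobpegode]
B Final Vowel Raising: [mobpegode] → [mobpegodi]
C Nasal Place Assimilation: no change — [mobpegodi]
D Progressive Voicing Assimilation: [mobpegodi] → [mobbegodi]

[mobbegodi]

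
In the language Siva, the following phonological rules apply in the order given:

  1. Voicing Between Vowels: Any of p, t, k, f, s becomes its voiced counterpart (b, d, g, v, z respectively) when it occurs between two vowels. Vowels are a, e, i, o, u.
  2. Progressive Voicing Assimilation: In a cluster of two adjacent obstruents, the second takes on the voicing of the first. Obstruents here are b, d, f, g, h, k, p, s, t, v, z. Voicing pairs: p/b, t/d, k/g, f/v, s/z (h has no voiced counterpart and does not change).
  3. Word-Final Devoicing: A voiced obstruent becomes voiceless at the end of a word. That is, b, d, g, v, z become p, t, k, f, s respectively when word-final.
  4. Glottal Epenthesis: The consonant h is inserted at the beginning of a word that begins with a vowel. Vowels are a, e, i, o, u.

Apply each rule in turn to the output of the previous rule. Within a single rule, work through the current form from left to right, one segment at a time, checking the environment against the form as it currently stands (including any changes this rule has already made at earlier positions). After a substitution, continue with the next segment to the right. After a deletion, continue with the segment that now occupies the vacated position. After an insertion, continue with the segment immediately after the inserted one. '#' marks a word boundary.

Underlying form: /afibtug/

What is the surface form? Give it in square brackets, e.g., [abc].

[havibduk]

1 Voicing Between Vowels: [afibtug] → [avibtug]
2 Progressive Voicing Assimilation: [avibtug] → [avibdug]
3 Word-Final Devoicing: [avibdug] → [avibduk]
4 Glottal Epenthesis: [avibduk] → [havibduk]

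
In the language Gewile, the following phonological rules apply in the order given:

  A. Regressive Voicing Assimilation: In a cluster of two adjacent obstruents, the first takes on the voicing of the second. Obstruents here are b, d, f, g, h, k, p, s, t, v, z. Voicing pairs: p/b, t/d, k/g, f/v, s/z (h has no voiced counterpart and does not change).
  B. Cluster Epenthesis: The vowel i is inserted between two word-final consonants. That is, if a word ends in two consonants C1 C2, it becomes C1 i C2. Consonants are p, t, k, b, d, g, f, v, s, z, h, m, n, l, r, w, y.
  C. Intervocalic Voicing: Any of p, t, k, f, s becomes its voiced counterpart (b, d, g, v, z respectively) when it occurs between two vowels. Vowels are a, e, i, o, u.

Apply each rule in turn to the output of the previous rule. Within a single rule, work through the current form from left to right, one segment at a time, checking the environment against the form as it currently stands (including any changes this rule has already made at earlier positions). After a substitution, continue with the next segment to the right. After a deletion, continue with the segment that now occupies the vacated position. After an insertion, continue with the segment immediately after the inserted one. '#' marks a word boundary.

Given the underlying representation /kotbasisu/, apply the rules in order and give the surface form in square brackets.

[kodbazizu]

A Regressive Voicing Assimilation: [kotbasisu] → [kodbasisu]
B Cluster Epenthesis: no change — [kodbasisu]
C Intervocalic Voicing: [kodbasisu] → [kodbazizu]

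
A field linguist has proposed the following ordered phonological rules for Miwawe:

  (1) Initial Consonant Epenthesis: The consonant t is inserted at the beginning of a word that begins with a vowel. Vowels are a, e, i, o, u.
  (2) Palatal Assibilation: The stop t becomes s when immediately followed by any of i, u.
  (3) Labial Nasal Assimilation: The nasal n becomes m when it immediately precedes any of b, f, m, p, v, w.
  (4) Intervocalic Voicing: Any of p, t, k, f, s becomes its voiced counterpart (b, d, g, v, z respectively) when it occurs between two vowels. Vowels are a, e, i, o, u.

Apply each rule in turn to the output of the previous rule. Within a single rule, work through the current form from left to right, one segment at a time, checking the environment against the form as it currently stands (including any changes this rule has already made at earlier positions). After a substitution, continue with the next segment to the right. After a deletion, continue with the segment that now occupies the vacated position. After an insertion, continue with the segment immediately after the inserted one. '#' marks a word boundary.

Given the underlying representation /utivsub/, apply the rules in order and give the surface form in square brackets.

[suzivsub]

(1) Initial Consonant Epenthesis: [utivsub] → [tutivsub]
(2) Palatal Assibilation: [tutivsub] → [susivsub]
(3) Labial Nasal Assimilation: no change — [susivsub]
(4) Intervocalic Voicing: [susivsub] → [suzivsub]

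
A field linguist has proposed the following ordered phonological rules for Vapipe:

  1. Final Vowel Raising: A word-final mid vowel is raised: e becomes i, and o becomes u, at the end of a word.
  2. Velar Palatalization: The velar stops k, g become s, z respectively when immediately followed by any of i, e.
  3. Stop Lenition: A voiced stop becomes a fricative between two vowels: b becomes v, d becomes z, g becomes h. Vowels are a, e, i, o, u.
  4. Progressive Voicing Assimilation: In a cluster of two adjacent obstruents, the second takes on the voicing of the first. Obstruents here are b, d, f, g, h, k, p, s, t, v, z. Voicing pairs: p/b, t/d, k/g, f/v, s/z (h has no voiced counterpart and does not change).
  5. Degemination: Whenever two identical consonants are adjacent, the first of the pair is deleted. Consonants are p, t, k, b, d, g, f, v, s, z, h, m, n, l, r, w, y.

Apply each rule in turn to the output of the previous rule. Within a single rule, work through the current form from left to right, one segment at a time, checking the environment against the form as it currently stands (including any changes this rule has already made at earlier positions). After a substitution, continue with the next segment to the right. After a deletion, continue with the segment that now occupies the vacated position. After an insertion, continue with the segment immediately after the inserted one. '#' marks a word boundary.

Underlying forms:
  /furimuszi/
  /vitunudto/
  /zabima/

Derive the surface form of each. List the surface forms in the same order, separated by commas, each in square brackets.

[furimusi], [vitunudu], [zavima]

/furimuszi/:
  1 Final Vowel Raising: no change — [furimuszi]
  2 Velar Palatalization: no change — [furimuszi]
  3 Stop Lenition: no change — [furimuszi]
  4 Progressive Voicing Assimilation: [furimuszi] → [furimussi]
  5 Degemination: [furimussi] → [furimusi]
/vitunudto/:
  1 Final Vowel Raising: [vitunudto] → [vitunudtu]
  2 Velar Palatalization: no change — [vitunudtu]
  3 Stop Lenition: no change — [vitunudtu]
  4 Progressive Voicing Assimilation: [vitunudtu] → [vitunuddu]
  5 Degemination: [vitunuddu] → [vitunudu]
/zabima/:
  1 Final Vowel Raising: no change — [zabima]
  2 Velar Palatalization: no change — [zabima]
  3 Stop Lenition: [zabima] → [zavima]
  4 Progressive Voicing Assimilation: no change — [zavima]
  5 Degemination: no change — [zavima]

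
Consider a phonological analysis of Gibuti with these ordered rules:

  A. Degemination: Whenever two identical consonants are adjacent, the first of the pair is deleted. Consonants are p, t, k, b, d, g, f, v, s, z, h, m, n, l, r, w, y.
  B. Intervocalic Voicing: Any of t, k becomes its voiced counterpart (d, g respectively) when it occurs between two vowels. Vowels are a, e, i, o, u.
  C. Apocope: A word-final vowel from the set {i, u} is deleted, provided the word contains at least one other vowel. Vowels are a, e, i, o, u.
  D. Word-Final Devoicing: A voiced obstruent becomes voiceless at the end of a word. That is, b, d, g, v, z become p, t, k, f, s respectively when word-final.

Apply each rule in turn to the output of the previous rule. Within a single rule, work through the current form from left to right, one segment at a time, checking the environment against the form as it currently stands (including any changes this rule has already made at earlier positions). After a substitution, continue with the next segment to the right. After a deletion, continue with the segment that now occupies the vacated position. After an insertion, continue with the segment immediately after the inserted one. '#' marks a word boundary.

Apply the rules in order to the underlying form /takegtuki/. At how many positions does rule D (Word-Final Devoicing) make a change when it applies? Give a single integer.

1

A Degemination: no change — [takegtuki]
B Intervocalic Voicing: [takegtuki] → [tagegtugi]
C Apocope: [tagegtugi] → [tagegtug]
D Word-Final Devoicing: [tagegtug] → [tagegtuk]
Rule D changed 1 position(s).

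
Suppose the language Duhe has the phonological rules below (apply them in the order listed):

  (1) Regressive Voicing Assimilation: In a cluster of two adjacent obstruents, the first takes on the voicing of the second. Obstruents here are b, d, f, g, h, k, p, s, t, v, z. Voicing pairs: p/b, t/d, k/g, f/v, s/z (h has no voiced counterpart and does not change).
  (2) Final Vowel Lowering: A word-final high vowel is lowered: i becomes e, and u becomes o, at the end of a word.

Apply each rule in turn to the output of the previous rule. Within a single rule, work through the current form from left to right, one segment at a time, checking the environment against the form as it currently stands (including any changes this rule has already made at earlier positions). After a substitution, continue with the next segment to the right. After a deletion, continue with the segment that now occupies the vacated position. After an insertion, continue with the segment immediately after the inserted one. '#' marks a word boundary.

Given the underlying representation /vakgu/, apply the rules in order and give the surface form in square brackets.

[vaggo]

(1) Regressive Voicing Assimilation: [vakgu] → [vaggu]
(2) Final Vowel Lowering: [vaggu] → [vaggo]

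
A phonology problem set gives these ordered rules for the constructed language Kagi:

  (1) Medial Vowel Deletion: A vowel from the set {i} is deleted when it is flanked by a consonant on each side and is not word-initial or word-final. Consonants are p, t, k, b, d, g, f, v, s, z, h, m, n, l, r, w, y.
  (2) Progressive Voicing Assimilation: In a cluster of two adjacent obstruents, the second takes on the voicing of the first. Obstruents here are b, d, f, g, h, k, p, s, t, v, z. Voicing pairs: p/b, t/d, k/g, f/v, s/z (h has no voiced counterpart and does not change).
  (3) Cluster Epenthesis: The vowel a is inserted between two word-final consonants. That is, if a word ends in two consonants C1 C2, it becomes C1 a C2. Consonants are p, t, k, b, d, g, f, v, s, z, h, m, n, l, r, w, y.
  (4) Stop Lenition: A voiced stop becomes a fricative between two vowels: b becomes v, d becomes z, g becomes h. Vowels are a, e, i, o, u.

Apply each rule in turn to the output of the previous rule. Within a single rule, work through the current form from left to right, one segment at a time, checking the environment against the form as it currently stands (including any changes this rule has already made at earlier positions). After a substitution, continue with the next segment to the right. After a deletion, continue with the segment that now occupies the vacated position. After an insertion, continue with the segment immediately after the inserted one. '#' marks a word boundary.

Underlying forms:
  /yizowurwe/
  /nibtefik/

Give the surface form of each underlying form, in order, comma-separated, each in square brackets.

/yizowurwe/:
  (1) Medial Vowel Deletion: [yizowurwe] → [yzowurwe]
  (2) Progressive Voicing Assimilation: no change — [yzowurwe]
  (3) Cluster Epenthesis: no change — [yzowurwe]
  (4) Stop Lenition: no change — [yzowurwe]
/nibtefik/:
  (1) Medial Vowel Deletion: [nibtefik] → [nbtefk]
  (2) Progressive Voicing Assimilation: [nbtefk] → [nbdefk]
  (3) Cluster Epenthesis: [nbdefk] → [nbdefak]
  (4) Stop Lenition: no change — [nbdefak]

[yzowurwe], [nbdefak]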